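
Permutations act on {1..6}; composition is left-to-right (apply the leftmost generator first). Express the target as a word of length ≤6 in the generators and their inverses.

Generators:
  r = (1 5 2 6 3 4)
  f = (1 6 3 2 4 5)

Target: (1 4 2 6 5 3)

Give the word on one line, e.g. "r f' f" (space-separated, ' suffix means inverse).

  after r': (1 4 3 6 2 5)
  after r': (1 3 2)(4 6 5)
  after f': (1 6 4)(2 5)
  after r: (1 3 4 5 6)
  after r: (1 4 2 6 5 3)

r' r' f' r r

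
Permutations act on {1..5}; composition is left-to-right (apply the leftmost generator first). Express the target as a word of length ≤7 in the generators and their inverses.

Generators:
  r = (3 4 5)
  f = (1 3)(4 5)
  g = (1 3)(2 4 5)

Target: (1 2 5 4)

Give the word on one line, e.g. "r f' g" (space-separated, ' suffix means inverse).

  after f: (1 3)(4 5)
  after r: (1 4 3)
  after f: (1 5 4)
  after g: (1 2 4 3)
  after f: (1 2 5 4)

f r f g f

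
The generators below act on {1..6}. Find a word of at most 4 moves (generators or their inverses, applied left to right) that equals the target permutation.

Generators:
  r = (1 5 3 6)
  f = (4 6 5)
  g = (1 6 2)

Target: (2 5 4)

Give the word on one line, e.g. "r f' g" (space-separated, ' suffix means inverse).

  after g': (1 2 6)
  after f: (1 2 5 4 6)
  after g: (2 5 4)

g' f g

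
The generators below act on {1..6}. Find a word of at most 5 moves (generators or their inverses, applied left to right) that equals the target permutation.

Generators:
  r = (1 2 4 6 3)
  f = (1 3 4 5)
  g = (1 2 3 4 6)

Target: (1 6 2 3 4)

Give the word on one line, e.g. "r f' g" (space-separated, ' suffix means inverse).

r r r

  after r: (1 2 4 6 3)
  after r: (1 4 3 2 6)
  after r: (1 6 2 3 4)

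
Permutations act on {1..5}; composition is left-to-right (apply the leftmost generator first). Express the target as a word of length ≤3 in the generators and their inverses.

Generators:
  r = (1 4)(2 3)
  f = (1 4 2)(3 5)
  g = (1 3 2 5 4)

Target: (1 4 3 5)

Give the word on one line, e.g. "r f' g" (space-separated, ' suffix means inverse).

r f' g'

  after r: (1 4)(2 3)
  after f': (2 5 3 4)
  after g': (1 4 3 5)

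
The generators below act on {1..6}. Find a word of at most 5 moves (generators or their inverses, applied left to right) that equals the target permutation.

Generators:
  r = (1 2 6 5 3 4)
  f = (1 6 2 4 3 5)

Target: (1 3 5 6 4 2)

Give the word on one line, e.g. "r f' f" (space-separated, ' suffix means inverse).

r f r'

  after r: (1 2 6 5 3 4)
  after f: (1 4 6)
  after r': (1 3 5 6 4 2)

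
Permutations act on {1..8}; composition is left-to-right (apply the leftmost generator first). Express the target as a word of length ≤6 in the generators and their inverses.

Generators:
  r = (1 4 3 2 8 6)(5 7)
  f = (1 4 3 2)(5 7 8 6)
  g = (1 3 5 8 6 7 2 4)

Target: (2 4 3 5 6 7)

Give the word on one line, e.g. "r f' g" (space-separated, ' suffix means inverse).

  after f': (1 2 3 4)(5 6 8 7)
  after g': (1 7 3 2)(5 8 6)
  after r: (1 5 6 7 2 4 3 8)
  after f': (1 6 5 8 2)(3 7)
  after r: (2 4 3 5 6 7)

f' g' r f' r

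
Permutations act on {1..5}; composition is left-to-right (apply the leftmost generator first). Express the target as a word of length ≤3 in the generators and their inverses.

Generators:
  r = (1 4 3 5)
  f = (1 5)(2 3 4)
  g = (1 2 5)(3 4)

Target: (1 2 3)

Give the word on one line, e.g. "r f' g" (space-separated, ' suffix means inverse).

  after r: (1 4 3 5)
  after f: (1 2 3)

r f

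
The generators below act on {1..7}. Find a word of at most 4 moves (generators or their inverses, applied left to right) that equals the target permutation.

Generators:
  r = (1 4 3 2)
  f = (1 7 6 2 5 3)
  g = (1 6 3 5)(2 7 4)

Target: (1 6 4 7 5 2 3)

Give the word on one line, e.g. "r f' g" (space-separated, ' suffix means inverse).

  after f': (1 3 5 2 6 7)
  after g': (1 6 2)(4 7 5)
  after r: (1 6)(2 4 7 5 3)
  after r: (1 6 4 7 5 2 3)

f' g' r r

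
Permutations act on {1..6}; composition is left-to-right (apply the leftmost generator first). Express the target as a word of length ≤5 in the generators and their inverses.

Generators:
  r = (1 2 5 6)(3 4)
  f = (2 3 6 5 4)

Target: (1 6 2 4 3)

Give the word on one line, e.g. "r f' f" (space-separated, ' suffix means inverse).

f' f' r' f r

  after f': (2 4 5 6 3)
  after f': (2 5 3 4 6)
  after r': (1 6)(4 5)
  after f: (1 5 2 3 6)
  after r: (1 6 2 4 3)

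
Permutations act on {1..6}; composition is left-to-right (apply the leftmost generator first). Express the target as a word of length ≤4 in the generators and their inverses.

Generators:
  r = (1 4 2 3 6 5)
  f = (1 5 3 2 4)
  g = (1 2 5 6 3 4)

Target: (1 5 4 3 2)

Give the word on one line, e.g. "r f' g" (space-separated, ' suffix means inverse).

r g f

  after r: (1 4 2 3 6 5)
  after g: (2 4 5)
  after f: (1 5 4 3 2)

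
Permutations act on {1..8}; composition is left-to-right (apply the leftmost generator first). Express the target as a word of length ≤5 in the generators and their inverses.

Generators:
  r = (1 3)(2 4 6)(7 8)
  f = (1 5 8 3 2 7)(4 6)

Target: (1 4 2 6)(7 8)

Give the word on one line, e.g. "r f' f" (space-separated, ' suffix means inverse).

f' f' r f' r'

  after f': (1 7 2 3 8 5)(4 6)
  after f': (1 2 8)(3 5 7)
  after r: (1 4 6 2 7)(3 5 8)
  after f': (1 6 3)
  after r': (1 4 2 6)(7 8)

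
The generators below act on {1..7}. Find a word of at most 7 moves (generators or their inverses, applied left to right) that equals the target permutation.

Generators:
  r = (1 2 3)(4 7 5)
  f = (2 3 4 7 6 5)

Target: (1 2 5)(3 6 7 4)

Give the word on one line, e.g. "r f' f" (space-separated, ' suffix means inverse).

  after r: (1 2 3)(4 7 5)
  after f': (1 5 3)(6 7)
  after r: (1 4 7 6 5)(2 3)
  after f': (1 3 5)
  after f': (1 2 5)(3 6 7 4)

r f' r f' f'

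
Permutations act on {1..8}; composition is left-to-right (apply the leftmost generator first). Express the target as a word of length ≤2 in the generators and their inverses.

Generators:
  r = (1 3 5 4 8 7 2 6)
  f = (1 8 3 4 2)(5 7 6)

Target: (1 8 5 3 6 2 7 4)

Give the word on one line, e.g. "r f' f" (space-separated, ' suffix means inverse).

  after r: (1 3 5 4 8 7 2 6)
  after f': (1 8 5 3 6 2 7 4)

r f'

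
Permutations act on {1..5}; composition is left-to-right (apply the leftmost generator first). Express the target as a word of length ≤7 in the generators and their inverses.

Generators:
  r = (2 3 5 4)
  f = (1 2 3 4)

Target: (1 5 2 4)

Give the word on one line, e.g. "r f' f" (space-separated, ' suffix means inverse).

r f' f' r f'

  after r: (2 3 5 4)
  after f': (1 4)(3 5)
  after f': (1 3 5 2)
  after r: (1 5 3 4 2)
  after f': (1 5 2 4)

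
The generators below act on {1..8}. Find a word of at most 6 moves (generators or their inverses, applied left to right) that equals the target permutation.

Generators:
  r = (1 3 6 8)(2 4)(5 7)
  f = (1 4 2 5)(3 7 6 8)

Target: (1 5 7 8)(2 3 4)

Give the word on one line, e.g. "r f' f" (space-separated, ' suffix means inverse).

  after r: (1 3 6 8)(2 4)(5 7)
  after f': (1 8 5 3 7 2)
  after r': (1 6 3 5)(2 8 7 4)
  after f': (1 7)(2 6 8 3)
  after r': (1 5 7 8)(2 3 4)

r f' r' f' r'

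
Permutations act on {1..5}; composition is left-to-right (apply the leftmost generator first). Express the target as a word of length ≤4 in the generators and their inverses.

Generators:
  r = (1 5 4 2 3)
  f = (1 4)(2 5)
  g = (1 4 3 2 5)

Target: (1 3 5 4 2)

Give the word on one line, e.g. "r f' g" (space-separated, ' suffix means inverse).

  after r': (1 3 2 4 5)
  after f': (1 3 5 4 2)

r' f'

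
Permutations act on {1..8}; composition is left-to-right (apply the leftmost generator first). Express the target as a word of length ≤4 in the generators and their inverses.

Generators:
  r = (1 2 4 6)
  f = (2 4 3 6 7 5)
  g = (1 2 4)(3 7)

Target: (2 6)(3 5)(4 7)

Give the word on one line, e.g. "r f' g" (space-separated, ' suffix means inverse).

f f f

  after f: (2 4 3 6 7 5)
  after f: (2 3 7)(4 6 5)
  after f: (2 6)(3 5)(4 7)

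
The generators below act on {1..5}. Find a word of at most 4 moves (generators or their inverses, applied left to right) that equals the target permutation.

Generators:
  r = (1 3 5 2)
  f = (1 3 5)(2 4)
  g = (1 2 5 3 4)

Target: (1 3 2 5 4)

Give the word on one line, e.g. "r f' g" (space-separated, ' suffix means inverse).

r' f' g'

  after r': (1 2 5 3)
  after f': (1 4 2 3 5)
  after g': (1 3 2 5 4)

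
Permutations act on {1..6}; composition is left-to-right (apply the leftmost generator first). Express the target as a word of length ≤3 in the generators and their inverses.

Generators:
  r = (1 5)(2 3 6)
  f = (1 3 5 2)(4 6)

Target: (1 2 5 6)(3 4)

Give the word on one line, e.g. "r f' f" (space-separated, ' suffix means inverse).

  after r: (1 5)(2 3 6)
  after f': (1 3 4 6 5 2)
  after r': (1 2 5 6)(3 4)

r f' r'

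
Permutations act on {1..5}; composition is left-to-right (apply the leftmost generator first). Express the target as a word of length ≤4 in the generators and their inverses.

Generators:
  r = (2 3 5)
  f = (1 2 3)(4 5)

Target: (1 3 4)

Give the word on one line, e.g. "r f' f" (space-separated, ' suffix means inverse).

  after f': (1 3 2)(4 5)
  after r: (1 5 4 2)
  after r: (1 2)(3 5 4)
  after f: (1 3 4)

f' r r f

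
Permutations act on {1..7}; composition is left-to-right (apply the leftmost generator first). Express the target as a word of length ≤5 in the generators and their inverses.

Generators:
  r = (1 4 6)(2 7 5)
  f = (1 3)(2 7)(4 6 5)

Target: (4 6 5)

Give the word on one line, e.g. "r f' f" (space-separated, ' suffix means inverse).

  after f: (1 3)(2 7)(4 6 5)
  after f: (4 5 6)
  after f: (1 3)(2 7)
  after f: (4 6 5)

f f f f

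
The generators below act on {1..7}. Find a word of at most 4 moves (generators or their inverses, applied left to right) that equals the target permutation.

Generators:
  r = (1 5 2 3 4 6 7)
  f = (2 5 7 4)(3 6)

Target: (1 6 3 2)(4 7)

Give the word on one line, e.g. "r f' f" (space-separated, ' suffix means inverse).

  after r': (1 7 6 4 3 2 5)
  after f: (1 4 6 2 7 3 5)
  after r: (1 6 3 2)(4 7)

r' f r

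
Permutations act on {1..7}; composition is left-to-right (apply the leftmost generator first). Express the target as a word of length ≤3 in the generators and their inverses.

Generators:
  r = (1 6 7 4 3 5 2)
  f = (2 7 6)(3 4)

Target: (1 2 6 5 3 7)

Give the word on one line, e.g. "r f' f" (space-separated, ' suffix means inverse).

f r'

  after f: (2 7 6)(3 4)
  after r': (1 2 6 5 3 7)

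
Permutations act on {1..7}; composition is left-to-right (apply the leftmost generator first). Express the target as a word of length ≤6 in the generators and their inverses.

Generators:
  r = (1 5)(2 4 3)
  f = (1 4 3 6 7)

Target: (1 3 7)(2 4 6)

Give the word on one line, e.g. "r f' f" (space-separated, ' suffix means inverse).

  after f': (1 7 6 3 4)
  after f': (1 6 4 7 3)
  after r: (1 6 3 5)(2 4 7)
  after r: (1 6 2 3)(4 7)
  after f': (1 3 7)(2 4 6)

f' f' r r f'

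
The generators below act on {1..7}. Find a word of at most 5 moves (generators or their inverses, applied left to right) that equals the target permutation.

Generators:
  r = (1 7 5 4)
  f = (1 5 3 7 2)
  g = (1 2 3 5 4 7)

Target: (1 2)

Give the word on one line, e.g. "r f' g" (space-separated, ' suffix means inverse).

f g r r f

  after f: (1 5 3 7 2)
  after g: (1 4 7 3)
  after r: (3 7)(4 5)
  after r: (1 7 3 5)
  after f: (1 2)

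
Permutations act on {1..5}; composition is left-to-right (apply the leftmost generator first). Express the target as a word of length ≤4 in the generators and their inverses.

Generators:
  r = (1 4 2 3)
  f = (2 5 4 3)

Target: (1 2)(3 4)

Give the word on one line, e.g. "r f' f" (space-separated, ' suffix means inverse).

  after r': (1 3 2 4)
  after r': (1 2)(3 4)

r' r'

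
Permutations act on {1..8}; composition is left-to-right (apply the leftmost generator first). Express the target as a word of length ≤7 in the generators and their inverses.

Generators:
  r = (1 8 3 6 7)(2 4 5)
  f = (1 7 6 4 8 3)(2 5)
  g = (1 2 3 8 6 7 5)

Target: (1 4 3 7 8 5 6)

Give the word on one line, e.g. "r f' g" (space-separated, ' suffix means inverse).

g g r f g

  after g: (1 2 3 8 6 7 5)
  after g: (1 3 6 5 2 8 7)
  after r: (1 6 2 3 7 8)(4 5)
  after f: (1 4 2)(3 6 5 8 7)
  after g: (1 4 3 7 8 5 6)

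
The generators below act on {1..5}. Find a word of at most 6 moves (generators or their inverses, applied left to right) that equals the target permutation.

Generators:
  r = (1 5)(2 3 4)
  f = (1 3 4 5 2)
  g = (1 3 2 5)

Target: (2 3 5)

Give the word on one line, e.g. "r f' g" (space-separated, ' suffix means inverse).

r f' f' g'

  after r: (1 5)(2 3 4)
  after f': (1 4 5 2)
  after f': (1 3)
  after g': (2 3 5)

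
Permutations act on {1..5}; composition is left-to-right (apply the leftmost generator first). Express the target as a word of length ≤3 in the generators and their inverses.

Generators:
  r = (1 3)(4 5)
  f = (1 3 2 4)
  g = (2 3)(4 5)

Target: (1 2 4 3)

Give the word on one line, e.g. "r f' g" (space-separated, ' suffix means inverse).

  after f: (1 3 2 4)
  after g: (1 2 5 4)
  after r': (1 2 4 3)

f g r'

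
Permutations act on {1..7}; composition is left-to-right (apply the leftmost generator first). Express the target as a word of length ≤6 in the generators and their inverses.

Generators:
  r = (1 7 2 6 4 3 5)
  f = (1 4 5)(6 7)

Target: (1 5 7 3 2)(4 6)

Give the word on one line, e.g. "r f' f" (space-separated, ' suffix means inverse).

  after r: (1 7 2 6 4 3 5)
  after r: (1 2 4 5 7 6 3)
  after r: (1 6 5 2 3 7 4)
  after r: (1 4 7 3 2 5 6)
  after f: (1 5 7 3 2)(4 6)

r r r r f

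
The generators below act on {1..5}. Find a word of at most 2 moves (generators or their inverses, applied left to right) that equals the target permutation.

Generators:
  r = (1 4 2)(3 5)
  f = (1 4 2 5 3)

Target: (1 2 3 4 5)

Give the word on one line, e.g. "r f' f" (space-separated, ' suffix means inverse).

f f

  after f: (1 4 2 5 3)
  after f: (1 2 3 4 5)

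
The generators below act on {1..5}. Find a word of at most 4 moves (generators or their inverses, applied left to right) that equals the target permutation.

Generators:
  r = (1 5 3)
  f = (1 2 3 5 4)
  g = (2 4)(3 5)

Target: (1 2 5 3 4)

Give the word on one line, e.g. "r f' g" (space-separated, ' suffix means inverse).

f' g' r

  after f': (1 4 5 3 2)
  after g': (1 2)(3 4)
  after r: (1 2 5 3 4)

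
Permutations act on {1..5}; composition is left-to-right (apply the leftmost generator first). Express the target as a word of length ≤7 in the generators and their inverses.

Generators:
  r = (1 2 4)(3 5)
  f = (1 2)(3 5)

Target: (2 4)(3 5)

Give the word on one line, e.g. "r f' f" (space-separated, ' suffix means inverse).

  after f': (1 2)(3 5)
  after r: (1 4)
  after f: (1 4 2)(3 5)
  after r': (1 2 4)
  after f': (2 4)(3 5)

f' r f r' f'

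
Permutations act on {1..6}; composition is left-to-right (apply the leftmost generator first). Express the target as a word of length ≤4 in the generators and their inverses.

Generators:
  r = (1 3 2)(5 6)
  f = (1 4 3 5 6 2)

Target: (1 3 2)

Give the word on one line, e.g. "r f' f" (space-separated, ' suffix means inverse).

  after r': (1 2 3)(5 6)
  after r': (1 3 2)

r' r'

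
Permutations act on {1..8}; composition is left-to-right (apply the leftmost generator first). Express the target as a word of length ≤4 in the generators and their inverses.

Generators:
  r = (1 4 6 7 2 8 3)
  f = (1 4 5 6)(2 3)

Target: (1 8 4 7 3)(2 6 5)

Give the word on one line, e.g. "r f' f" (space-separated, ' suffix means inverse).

f' r r r

  after f': (1 6 5 4)(2 3)
  after r: (1 7 2)(3 8)(5 6)
  after r: (1 2 4 6 5 7 8)
  after r: (1 8 4 7 3)(2 6 5)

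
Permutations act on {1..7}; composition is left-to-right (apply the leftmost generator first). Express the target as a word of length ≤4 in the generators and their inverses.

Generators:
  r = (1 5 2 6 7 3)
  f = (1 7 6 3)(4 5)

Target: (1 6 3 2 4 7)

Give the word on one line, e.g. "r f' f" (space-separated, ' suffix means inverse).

  after f': (1 3 6 7)(4 5)
  after r': (1 7 3 2 5 4)
  after f: (1 6 3 2 4 7)

f' r' f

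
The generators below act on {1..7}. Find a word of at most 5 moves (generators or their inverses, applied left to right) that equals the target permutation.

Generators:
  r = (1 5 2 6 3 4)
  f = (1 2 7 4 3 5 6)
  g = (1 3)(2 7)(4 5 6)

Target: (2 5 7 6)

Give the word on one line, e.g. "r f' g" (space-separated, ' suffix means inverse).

  after r': (1 4 3 6 2 5)
  after f: (1 3)(2 6 7 4 5)
  after g': (2 5 7 6)

r' f g'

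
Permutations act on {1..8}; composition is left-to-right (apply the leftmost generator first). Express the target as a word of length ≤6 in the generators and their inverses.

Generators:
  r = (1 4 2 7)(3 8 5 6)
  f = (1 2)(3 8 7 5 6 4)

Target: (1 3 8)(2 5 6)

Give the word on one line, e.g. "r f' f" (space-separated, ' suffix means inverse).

r' r' f r f

  after r': (1 7 2 4)(3 6 5 8)
  after r': (1 2)(3 5)(4 7)(6 8)
  after f: (3 6 7)(4 5 8)
  after r: (1 4 6)(2 7 8)
  after f: (1 3 8)(2 5 6)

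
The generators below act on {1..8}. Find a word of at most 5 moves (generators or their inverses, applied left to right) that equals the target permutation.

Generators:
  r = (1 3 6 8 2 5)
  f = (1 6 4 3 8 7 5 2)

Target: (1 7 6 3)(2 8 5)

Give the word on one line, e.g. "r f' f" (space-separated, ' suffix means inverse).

  after f: (1 6 4 3 8 7 5 2)
  after r: (1 8 7)(2 3)(4 6)
  after f: (1 7 6 3)(2 8 5)

f r f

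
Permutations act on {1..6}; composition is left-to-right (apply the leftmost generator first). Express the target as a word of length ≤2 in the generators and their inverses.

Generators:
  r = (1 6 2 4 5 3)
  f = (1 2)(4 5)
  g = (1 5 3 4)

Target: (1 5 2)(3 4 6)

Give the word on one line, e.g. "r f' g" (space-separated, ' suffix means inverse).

  after r': (1 3 5 4 2 6)
  after r': (1 5 2)(3 4 6)

r' r'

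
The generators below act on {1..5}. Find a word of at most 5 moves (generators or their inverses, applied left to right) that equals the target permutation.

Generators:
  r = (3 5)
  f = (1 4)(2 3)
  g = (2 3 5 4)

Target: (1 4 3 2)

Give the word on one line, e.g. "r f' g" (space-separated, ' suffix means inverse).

r g' f r'

  after r: (3 5)
  after g': (2 4 5)
  after f: (1 4 5 3 2)
  after r': (1 4 3 2)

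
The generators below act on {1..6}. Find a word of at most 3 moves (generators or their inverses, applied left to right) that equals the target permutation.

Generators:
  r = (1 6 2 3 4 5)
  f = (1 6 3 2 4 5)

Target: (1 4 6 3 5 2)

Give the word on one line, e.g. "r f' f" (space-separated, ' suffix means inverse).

  after f: (1 6 3 2 4 5)
  after f: (1 3 4)(2 5 6)
  after r: (1 4 6 3 5 2)

f f r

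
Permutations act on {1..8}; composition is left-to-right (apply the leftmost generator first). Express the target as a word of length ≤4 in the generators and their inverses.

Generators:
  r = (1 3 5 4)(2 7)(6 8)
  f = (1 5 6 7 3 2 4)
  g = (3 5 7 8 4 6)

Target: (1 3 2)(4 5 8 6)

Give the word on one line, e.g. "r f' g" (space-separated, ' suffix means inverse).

f' f' g' f'

  after f': (1 4 2 3 7 6 5)
  after f': (1 2 7 5 4 3 6)
  after g': (1 2 5 8 7 3 4 6)
  after f': (1 3 2)(4 5 8 6)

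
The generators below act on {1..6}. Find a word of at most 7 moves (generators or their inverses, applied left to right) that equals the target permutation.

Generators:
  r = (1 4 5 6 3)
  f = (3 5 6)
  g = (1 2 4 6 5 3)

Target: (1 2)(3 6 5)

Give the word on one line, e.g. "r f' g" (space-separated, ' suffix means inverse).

  after f': (3 6 5)
  after g: (1 2 4 6 3 5)
  after f: (1 2 4 3 6 5)
  after f: (1 2 4 5)
  after r': (1 2)(3 6 5)

f' g f f r'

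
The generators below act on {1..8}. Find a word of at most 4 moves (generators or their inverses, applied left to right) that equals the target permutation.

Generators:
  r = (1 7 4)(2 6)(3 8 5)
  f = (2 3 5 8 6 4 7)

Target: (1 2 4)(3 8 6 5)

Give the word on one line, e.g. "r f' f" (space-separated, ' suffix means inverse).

  after r: (1 7 4)(2 6)(3 8 5)
  after r: (1 4 7)(3 5 8)
  after f': (1 6 8 2 7)
  after r: (1 2 4)(3 8 6 5)

r r f' r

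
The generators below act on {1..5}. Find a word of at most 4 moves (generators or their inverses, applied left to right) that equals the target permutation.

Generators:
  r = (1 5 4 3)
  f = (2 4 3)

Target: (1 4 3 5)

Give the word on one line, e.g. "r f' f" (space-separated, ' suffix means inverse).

f' r' f f

  after f': (2 3 4)
  after r': (1 3 5)(2 4)
  after f: (1 2 3 5)
  after f: (1 4 3 5)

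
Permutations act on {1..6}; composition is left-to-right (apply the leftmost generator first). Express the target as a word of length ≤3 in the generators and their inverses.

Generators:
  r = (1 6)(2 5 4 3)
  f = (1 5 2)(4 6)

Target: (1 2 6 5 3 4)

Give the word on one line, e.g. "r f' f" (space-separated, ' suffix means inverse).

  after f: (1 5 2)(4 6)
  after r': (1 2 6 5 3 4)

f r'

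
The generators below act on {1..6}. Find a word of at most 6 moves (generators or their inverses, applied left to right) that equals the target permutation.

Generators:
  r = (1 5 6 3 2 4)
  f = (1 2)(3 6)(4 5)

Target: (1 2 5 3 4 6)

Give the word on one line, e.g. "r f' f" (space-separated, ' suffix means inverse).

f' r' r' f r

  after f': (1 2)(3 6)(4 5)
  after r': (1 3 5 2 4)
  after r': (1 6 5 3)
  after f: (1 3 2)(4 5 6)
  after r: (1 2 5 3 4 6)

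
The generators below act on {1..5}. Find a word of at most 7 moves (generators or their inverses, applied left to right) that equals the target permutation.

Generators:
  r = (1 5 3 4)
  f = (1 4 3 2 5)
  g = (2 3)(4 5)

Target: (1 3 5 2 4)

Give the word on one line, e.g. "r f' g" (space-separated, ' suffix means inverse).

  after g': (2 3)(4 5)
  after r: (1 5)(2 4 3)
  after f': (1 2)
  after r: (1 2 5 3 4)
  after g': (1 3 5 2 4)

g' r f' r g'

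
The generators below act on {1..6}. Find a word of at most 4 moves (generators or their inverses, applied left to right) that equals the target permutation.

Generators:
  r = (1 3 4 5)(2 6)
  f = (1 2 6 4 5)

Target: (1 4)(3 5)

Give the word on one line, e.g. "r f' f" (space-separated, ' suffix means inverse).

r' r'

  after r': (1 5 4 3)(2 6)
  after r': (1 4)(3 5)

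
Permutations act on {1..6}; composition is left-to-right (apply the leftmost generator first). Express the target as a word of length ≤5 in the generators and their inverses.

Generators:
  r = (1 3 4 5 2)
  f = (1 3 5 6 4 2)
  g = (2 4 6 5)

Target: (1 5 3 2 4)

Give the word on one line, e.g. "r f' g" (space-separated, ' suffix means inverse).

  after r: (1 3 4 5 2)
  after r: (1 4 2 3 5)
  after r: (1 5 3 2 4)

r r r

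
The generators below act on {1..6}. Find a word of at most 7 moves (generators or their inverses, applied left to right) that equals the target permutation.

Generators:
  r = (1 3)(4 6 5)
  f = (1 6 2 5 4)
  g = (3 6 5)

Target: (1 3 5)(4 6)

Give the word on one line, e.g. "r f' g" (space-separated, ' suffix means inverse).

  after f': (1 4 5 2 6)
  after r': (1 5 2 4 6 3)
  after g: (1 3)(2 4 5)
  after f': (1 3 4 2 5 6)
  after f': (1 3 5)(4 6)

f' r' g f' f'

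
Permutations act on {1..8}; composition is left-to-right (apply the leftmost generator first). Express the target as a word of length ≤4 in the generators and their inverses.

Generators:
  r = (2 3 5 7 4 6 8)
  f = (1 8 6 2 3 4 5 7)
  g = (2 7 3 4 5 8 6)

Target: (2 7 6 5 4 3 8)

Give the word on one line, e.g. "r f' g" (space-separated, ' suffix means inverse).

  after r': (2 8 6 4 7 5 3)
  after g': (2 5 7 4)(3 6)
  after r: (2 7 6 5 4 3 8)

r' g' r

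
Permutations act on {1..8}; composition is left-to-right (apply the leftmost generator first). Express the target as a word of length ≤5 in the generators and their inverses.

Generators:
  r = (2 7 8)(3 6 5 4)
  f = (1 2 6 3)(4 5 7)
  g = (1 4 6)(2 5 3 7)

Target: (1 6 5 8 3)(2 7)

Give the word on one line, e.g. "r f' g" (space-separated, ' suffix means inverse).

g r' f' r' r'

  after g: (1 4 6)(2 5 3 7)
  after r': (1 5 4 3 2 6)(7 8)
  after f': (1 4 6 3)(5 7 8)
  after r': (1 5 2 8 6 4 3)
  after r': (1 6 5 8 3)(2 7)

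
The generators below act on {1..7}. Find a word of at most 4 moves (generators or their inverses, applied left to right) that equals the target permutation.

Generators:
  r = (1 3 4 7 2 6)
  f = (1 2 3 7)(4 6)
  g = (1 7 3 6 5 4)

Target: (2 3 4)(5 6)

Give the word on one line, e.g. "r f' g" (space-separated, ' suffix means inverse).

  after g: (1 7 3 6 5 4)
  after f: (2 3 4)(5 6)

g f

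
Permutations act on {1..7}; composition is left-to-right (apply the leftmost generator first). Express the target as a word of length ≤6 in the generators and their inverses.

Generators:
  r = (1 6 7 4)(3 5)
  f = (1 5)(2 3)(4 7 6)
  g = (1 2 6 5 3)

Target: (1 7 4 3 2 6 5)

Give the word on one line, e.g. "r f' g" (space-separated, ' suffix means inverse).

  after r': (1 4 7 6)(3 5)
  after f': (1 6 5 2 3)
  after r: (1 7 4)(2 5)(3 6)
  after g': (1 7 4 3 2 6 5)

r' f' r g'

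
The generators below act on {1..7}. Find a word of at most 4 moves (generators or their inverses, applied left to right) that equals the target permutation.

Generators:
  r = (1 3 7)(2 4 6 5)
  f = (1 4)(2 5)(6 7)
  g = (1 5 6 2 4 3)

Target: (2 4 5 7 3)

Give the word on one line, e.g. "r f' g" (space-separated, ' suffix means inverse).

g' r'

  after g': (1 3 4 2 6 5)
  after r': (2 4 5 7 3)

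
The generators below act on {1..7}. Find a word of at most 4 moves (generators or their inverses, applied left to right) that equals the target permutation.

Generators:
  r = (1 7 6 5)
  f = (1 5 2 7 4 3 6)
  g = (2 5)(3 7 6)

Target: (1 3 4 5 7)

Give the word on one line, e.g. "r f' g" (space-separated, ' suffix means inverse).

f' g r

  after f': (1 6 3 4 7 2 5)
  after g: (1 3 4 6 7 5)
  after r: (1 3 4 5 7)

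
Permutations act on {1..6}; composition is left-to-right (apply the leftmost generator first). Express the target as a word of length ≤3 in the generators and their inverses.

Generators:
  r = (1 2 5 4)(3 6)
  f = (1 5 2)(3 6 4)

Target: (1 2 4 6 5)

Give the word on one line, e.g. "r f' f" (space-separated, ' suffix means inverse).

f r'

  after f: (1 5 2)(3 6 4)
  after r': (1 2 4 6 5)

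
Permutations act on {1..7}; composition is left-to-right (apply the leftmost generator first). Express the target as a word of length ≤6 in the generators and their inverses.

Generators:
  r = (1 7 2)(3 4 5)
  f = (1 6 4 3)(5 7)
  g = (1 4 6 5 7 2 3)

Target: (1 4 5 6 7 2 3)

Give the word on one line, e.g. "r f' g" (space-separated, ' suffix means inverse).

  after f: (1 6 4 3)(5 7)
  after g': (1 4 2 7 6)
  after f': (1 6 3 4 2 5 7)
  after r': (1 6 5)(2 4 7)
  after f: (1 4 5 6 7 2 3)

f g' f' r' f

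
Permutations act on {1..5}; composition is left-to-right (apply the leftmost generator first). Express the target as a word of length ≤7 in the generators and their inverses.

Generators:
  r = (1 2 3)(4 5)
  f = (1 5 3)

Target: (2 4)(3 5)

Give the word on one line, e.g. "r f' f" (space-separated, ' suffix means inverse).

r f f r f

  after r: (1 2 3)(4 5)
  after f: (1 2)(3 5 4)
  after f: (1 2 5 4)
  after r: (1 3)(2 4)
  after f: (2 4)(3 5)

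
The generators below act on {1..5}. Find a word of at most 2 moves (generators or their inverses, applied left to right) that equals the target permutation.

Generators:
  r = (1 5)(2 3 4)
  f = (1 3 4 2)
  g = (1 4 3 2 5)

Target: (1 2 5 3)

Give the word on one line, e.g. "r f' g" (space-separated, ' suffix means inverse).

g f

  after g: (1 4 3 2 5)
  after f: (1 2 5 3)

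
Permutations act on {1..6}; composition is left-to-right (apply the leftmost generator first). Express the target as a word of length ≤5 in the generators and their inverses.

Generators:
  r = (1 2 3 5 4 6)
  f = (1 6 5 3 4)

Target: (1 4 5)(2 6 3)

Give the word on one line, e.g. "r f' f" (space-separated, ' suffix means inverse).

  after r: (1 2 3 5 4 6)
  after f: (1 2 4 5)
  after r': (2 5 6 4 3)
  after f': (1 4 5)(2 6 3)

r f r' f'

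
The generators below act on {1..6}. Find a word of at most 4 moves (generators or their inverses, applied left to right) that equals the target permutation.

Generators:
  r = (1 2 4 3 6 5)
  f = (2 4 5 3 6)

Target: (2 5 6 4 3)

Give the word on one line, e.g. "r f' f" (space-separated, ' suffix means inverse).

f' f' f'

  after f': (2 6 3 5 4)
  after f': (2 3 4 6 5)
  after f': (2 5 6 4 3)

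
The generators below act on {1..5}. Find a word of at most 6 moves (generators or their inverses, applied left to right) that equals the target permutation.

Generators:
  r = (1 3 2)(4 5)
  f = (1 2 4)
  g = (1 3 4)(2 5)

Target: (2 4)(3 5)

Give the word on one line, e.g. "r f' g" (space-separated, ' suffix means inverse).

  after f': (1 4 2)
  after r: (1 5 4)(2 3)
  after g': (1 2)(3 5)
  after f': (2 4)(3 5)

f' r g' f'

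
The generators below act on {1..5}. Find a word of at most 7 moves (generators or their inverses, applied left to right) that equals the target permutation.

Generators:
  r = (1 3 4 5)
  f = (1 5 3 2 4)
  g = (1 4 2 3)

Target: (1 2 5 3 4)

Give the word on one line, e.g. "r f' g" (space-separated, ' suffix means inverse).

r r f' r r

  after r: (1 3 4 5)
  after r: (1 4)(3 5)
  after f': (1 2 3)
  after r: (1 2 4 5)
  after r: (1 2 5 3 4)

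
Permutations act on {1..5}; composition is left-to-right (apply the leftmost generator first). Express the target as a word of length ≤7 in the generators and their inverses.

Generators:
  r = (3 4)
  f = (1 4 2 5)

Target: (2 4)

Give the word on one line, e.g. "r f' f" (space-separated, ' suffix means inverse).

r f' r' f r'

  after r: (3 4)
  after f': (1 5 2 4 3)
  after r': (1 5 2 3)
  after f: (2 3 4)
  after r': (2 4)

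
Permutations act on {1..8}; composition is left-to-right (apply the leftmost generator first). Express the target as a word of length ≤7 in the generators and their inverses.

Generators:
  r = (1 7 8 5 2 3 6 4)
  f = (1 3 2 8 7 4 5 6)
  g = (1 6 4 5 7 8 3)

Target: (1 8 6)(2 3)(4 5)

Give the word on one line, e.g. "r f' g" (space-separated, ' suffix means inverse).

  after g': (1 3 8 7 5 4 6)
  after g': (1 8 5 6 3 7 4)
  after f': (1 2 3 8 4 6)
  after g: (1 2)(5 7 8)
  after f: (1 8 6)(2 3)(4 5)

g' g' f' g f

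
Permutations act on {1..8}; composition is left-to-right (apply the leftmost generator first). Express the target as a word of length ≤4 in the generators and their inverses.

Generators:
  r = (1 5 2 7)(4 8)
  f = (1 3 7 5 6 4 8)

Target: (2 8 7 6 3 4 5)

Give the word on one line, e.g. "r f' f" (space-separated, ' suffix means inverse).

r f' f' f'

  after r: (1 5 2 7)(4 8)
  after f': (1 7 8 6 5 2 3)
  after f': (1 3 8 5 2)(4 6 7)
  after f': (2 8 7 6 3 4 5)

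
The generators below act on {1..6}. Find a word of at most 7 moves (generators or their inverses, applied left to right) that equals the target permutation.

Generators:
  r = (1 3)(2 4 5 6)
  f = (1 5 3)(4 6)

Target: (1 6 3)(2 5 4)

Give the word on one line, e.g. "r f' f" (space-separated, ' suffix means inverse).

  after r: (1 3)(2 4 5 6)
  after r: (2 5)(4 6)
  after f: (1 5 2 3)
  after r': (1 4 2)(5 6)
  after f: (1 6 3)(2 5 4)

r r f r' f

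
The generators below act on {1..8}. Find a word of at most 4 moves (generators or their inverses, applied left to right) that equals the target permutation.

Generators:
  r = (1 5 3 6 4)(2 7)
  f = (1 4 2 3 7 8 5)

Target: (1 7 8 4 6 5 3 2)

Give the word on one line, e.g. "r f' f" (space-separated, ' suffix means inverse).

  after r': (1 4 6 3 5)(2 7)
  after f: (1 2 8 5 4 6 7 3)
  after f: (1 3 4 6 8)(2 5)
  after f: (1 7 8 4 6 5 3 2)

r' f f f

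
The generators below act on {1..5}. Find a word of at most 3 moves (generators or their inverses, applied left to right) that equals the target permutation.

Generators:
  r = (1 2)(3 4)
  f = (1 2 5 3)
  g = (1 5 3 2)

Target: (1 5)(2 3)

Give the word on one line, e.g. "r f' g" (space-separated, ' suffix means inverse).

  after f: (1 2 5 3)
  after f: (1 5)(2 3)

f f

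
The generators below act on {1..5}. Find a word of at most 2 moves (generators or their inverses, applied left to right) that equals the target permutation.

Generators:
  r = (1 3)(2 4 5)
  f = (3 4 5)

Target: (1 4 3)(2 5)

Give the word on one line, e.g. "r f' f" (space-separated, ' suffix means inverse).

r f

  after r: (1 3)(2 4 5)
  after f: (1 4 3)(2 5)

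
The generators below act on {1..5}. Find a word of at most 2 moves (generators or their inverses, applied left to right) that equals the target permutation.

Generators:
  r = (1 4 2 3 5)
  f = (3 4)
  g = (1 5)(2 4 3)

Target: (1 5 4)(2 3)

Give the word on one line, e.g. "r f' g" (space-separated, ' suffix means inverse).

r' f

  after r': (1 5 3 2 4)
  after f: (1 5 4)(2 3)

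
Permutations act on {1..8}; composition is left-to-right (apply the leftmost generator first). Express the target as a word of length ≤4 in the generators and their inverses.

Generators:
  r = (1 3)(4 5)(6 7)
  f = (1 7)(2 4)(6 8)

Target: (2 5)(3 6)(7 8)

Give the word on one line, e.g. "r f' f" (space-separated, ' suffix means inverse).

r f' r'

  after r: (1 3)(4 5)(6 7)
  after f': (1 3 7 8 6)(2 4 5)
  after r': (2 5)(3 6)(7 8)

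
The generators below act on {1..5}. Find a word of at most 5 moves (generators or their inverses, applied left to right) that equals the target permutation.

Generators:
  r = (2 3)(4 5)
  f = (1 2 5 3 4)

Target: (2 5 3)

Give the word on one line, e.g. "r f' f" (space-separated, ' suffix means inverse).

r f' f' r f'

  after r: (2 3)(4 5)
  after f': (1 4 2 5 3)
  after f': (1 3 4)
  after r: (1 2 3 5 4)
  after f': (2 5 3)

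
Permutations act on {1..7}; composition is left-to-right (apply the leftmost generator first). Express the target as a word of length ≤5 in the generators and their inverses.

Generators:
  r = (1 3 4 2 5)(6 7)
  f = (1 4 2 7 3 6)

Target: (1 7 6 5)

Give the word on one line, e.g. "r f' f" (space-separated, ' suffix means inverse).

r' f r f' r'

  after r': (1 5 2 4 3)(6 7)
  after f: (1 5 7)(3 4 6)
  after r: (2 5 6 4 7 3)
  after f': (1 6)(2 5 3 4)
  after r': (1 7 6 5)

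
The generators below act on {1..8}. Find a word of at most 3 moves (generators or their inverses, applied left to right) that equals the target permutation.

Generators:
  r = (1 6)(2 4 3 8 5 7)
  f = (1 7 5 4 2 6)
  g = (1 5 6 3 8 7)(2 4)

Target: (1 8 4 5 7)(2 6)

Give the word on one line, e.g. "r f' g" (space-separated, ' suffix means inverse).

g r' f

  after g: (1 5 6 3 8 7)(2 4)
  after r': (1 8 5)(4 7 6)
  after f: (1 8 4 5 7)(2 6)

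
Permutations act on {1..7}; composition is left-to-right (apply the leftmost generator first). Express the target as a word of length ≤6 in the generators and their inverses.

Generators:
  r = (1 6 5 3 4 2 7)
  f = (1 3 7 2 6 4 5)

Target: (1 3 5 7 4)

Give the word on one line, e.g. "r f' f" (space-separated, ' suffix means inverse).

f' r' f f r

  after f': (1 5 4 6 2 7 3)
  after r': (1 6 4)(3 7 5)
  after f: (1 4 3 2 6 5 7)
  after f: (1 5 2 4 7 3 6)
  after r: (1 3 5 7 4)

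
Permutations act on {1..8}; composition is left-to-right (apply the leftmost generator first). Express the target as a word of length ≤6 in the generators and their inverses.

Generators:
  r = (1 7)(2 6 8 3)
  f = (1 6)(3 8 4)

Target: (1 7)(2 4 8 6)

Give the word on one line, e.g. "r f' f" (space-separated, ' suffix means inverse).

  after r': (1 7)(2 3 8 6)
  after f': (1 7 6 2 4 8)
  after f': (1 7)(2 8 6)(3 4)
  after f': (1 7 6 2 3 8)
  after f': (1 7)(2 4 8 6)

r' f' f' f' f'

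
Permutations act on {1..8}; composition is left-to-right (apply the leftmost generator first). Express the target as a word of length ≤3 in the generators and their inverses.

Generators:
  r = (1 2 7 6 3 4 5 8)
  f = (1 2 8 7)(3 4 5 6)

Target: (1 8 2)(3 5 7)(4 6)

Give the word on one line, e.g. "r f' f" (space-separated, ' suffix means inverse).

  after r: (1 2 7 6 3 4 5 8)
  after f: (1 8 2)(3 5 7)(4 6)

r f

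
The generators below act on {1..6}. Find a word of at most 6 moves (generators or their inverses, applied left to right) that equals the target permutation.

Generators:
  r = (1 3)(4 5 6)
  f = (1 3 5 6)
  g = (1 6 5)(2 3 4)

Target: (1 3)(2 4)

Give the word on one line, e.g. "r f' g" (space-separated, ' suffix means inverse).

  after g: (1 6 5)(2 3 4)
  after r': (1 5 3 6 4 2)
  after f': (1 3 5)(2 6 4)
  after f': (2 5 6 4)
  after r': (1 3)(2 4)

g r' f' f' r'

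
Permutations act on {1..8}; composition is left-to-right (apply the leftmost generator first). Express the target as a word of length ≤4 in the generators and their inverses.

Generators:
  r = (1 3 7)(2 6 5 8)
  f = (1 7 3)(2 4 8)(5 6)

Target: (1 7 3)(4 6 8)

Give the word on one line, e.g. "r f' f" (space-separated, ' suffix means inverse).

  after r: (1 3 7)(2 6 5 8)
  after f: (2 5)(4 8)
  after r: (1 3 7)(2 8 4)(5 6)
  after r: (1 7 3)(4 6 8)

r f r r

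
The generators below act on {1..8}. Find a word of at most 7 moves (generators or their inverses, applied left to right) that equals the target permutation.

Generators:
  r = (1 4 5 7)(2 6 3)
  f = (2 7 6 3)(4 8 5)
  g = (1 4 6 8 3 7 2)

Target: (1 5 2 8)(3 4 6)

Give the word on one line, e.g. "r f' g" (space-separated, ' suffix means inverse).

  after f: (2 7 6 3)(4 8 5)
  after g': (1 2 3 7 4 6 8 5)
  after r': (1 3 5 7)(2 6 8 4)
  after g': (1 8)(2 4 7)(3 5)
  after f: (1 5 2 8)(3 4 6)

f g' r' g' f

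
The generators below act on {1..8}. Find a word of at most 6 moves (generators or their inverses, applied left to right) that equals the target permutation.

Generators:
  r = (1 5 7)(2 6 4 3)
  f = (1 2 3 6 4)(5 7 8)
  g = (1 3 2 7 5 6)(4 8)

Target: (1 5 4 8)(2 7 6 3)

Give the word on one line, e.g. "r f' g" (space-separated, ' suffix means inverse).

  after g: (1 3 2 7 5 6)(4 8)
  after f: (1 6 2 8)(4 5)
  after r: (1 4 7)(2 8 5 3)
  after f: (2 5 6 4 8 7)
  after r: (1 5 4 8)(2 7 6 3)

g f r f r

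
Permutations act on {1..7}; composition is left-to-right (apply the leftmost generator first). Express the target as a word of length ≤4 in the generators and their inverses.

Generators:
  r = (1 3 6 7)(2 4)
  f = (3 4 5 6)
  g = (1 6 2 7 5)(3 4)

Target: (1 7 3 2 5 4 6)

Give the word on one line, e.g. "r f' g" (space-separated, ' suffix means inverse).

f r' f

  after f: (3 4 5 6)
  after r': (1 7 6)(2 4 5 3)
  after f: (1 7 3 2 5 4 6)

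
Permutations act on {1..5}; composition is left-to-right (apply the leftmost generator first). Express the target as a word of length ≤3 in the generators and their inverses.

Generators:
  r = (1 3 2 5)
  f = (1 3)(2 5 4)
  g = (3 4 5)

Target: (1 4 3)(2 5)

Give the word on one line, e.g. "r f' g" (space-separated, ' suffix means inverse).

  after f': (1 3)(2 4 5)
  after g': (1 5 2 3)
  after g': (1 4 3)(2 5)

f' g' g'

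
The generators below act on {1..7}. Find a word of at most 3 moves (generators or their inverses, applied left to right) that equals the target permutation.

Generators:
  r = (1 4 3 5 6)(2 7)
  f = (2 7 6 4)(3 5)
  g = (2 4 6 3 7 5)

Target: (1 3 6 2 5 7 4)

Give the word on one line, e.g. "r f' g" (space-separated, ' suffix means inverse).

  after r': (1 6 5 3 4)(2 7)
  after g: (1 3 6 2 5 7 4)

r' g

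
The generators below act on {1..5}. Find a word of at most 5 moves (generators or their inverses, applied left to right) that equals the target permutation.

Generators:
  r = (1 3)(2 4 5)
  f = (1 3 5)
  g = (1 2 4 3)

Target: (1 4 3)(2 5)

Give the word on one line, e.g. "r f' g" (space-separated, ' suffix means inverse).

  after r': (1 3)(2 5 4)
  after f': (2 3 5 4)
  after g: (1 2)(3 5)
  after f': (1 2 5)
  after g: (1 4 3)(2 5)

r' f' g f' g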